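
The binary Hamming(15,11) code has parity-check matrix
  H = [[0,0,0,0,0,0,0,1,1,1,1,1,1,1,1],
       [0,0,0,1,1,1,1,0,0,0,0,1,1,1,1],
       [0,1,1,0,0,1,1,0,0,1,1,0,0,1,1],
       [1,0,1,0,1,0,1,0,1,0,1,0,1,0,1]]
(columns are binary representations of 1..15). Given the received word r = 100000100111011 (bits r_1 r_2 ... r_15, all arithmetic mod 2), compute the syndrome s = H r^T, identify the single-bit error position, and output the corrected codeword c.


s = (1, 0, 1, 0)^T, error position = 10, corrected codeword c = 100000100011011

Compute s = H r^T mod 2 one row at a time:
  s_1 = 0 + 0 + 1 + 1 + 1 + 0 + 1 + 1 = 5 ≡ 1 (mod 2).
  s_2 = 0 + 0 + 0 + 1 + 1 + 0 + 1 + 1 = 4 ≡ 0 (mod 2).
  s_3 = 0 + 0 + 0 + 1 + 1 + 1 + 1 + 1 = 5 ≡ 1 (mod 2).
  s_4 = 1 + 0 + 0 + 1 + 0 + 1 + 0 + 1 = 4 ≡ 0 (mod 2).
s = (1, 0, 1, 0)^T — this equals column 10 of H (binary 1010), so error is at position 10.
Correct: flip bit 10 of r = 100000100111011 to get c = 100000100011011.


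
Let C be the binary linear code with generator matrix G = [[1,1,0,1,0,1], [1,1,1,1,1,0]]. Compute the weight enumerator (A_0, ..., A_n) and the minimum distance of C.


Weight distribution: A_0 = 1, A_3 = 1, A_4 = 1, A_5 = 1. Minimum distance d = 3.

Enumerate all 2^2 = 4 messages m ∈ F_2^2.
For each, compute codeword c = mG in F_2^6, then tally its weight.
  m = 00 → c = 000000, weight = 0.
  m = 10 → c = 110101, weight = 4.
  m = 01 → c = 111110, weight = 5.
  m = 11 → c = 001011, weight = 3.
Tally weights:
  weight 0: 1 codewords.
  weight 3: 1 codewords.
  weight 4: 1 codewords.
  weight 5: 1 codewords.
Minimum distance d = smallest w > 0 with A_w > 0 = 3.
Sanity: Σ A_w = 4 = 2^2 = 4 ✓.


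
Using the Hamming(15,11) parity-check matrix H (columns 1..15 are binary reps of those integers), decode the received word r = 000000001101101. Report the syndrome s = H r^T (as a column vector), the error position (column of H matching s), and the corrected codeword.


s = (1, 1, 0, 1)^T, error position = 13, corrected codeword c = 000000001101001

Compute s = H r^T mod 2 one row at a time:
  s_1 = 0 + 1 + 1 + 0 + 1 + 1 + 0 + 1 = 5 ≡ 1 (mod 2).
  s_2 = 0 + 0 + 0 + 0 + 1 + 1 + 0 + 1 = 3 ≡ 1 (mod 2).
  s_3 = 0 + 0 + 0 + 0 + 1 + 0 + 0 + 1 = 2 ≡ 0 (mod 2).
  s_4 = 0 + 0 + 0 + 0 + 1 + 0 + 1 + 1 = 3 ≡ 1 (mod 2).
s = (1, 1, 0, 1)^T — this equals column 13 of H (binary 1101), so error is at position 13.
Correct: flip bit 13 of r = 000000001101101 to get c = 000000001101001.


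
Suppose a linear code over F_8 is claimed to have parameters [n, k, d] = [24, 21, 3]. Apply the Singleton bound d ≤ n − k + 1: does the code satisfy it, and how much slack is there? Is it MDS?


Singleton RHS = n − k + 1 = 4, slack = 1, bound satisfied, not MDS.

Singleton bound: d ≤ n − k + 1.
Here n = 24, k = 21, so n − k + 1 = 4.
Given d = 3, check d ≤ 4: YES.
Slack = (n − k + 1) − d = 1.
The code is NOT MDS (slack = 1 > 0).
Description: the claimed parameters are [24, 21, 3]_8; such a code would be non-MDS.


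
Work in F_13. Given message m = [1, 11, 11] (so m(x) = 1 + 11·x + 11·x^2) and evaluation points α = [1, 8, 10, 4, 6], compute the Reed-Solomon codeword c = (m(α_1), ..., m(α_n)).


c = [10, 0, 2, 0, 8]

Message polynomial: m(x) = 1 + 11·x + 11·x^2 (mod 13).
For each evaluation point α_i, compute m(α_i) mod 13:
  α_1 = 1: Horner steps 11 → 9 → 10, so m(1) = 10.
  α_2 = 8: Horner steps 11 → 8 → 0, so m(8) = 0.
  α_3 = 10: Horner steps 11 → 4 → 2, so m(10) = 2.
  α_4 = 4: Horner steps 11 → 3 → 0, so m(4) = 0.
  α_5 = 6: Horner steps 11 → 12 → 8, so m(6) = 8.
Codeword c = [10, 0, 2, 0, 8] ∈ F_13^5.


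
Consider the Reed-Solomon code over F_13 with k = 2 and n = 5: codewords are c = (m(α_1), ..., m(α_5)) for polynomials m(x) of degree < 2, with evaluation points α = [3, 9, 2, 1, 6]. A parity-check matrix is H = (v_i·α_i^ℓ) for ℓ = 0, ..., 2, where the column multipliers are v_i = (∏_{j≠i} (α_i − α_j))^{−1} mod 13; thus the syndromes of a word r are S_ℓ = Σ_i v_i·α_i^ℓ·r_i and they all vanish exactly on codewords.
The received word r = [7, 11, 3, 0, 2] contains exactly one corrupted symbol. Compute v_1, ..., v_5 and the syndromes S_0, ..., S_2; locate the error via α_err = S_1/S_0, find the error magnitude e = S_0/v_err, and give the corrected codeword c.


S = (4, 12, 10), error at position 1, error magnitude e = 1, c = [6, 11, 3, 0, 2].

Step 1: column multipliers v_i = (∏_{j≠i}(α_i − α_j))^{−1} mod 13.
  i = 1 (α = 3): (3−9)(3−2)(3−1)(3−6) = (−6)·1·2·(−3) = 36 ≡ 10, so v_1 = 10^{−1} = 4 (mod 13).
  i = 2 (α = 9): (9−3)(9−2)(9−1)(9−6) = 6·7·8·3 = 1008 ≡ 7, so v_2 = 7^{−1} = 2 (mod 13).
  i = 3 (α = 2): (2−3)(2−9)(2−1)(2−6) = (−1)·(−7)·1·(−4) = −28 ≡ 11, so v_3 = 11^{−1} = 6 (mod 13).
  i = 4 (α = 1): (1−3)(1−9)(1−2)(1−6) = (−2)·(−8)·(−1)·(−5) = 80 ≡ 2, so v_4 = 2^{−1} = 7 (mod 13).
  i = 5 (α = 6): (6−3)(6−9)(6−2)(6−1) = 3·(−3)·4·5 = −180 ≡ 2, so v_5 = 2^{−1} = 7 (mod 13).
  v = [4, 2, 6, 7, 7].
Step 2: syndromes of r = [7, 11, 3, 0, 2] (all sums mod 13).
  S_0 = Σ v_i r_i = 4·7 + 2·11 + 6·3 + 7·0 + 7·2 = 82 ≡ 4.
  S_1 = Σ v_i α_i r_i = 4·3·7 + 2·9·11 + 6·2·3 + 7·1·0 + 7·6·2 = 402 ≡ 12.
  α_i^2 mod 13 = [9, 3, 4, 1, 10].
  S_2 = Σ v_i α_i^2 r_i = 4·9·7 + 2·3·11 + 6·4·3 + 7·1·0 + 7·10·2 = 530 ≡ 10.
  S = (4, 12, 10) ≠ 0, so r is not a codeword (an error is present).
Step 3: locate the error. For a single error e at position i, S_ℓ = v_i·e·α_i^ℓ, so α_err = S_1/S_0.
  S_0^{−1} = 4^{−1} = 10 (mod 13), so α_err = 12·10 = 120 ≡ 3 = α_1. Error position i = 1.
  Consistency check: S_2/S_1 = 10·12 = 120 ≡ 3 = α_err ✓ (single-error assumption holds).
Step 4: error magnitude e = S_0/v_1 = S_0·∏_{j≠1}(α_1 − α_j) = 4·10 = 40 ≡ 1 (mod 13).
Step 5: correct position 1: c_1 = r_1 − e = 7 − 1 ≡ 6 (mod 13). Hence c = [6, 11, 3, 0, 2].
  Check: interpolating c through the α_i gives m(x) = 10 + 3·x (degree < 2) with m(α_i) = c_i for every i, so c is indeed a codeword.


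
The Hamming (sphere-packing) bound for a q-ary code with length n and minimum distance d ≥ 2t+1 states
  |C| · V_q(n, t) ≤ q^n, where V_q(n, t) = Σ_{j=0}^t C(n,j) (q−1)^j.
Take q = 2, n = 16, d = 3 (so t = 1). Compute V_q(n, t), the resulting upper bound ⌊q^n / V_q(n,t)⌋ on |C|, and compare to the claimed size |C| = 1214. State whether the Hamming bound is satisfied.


V_q(n, t) = 17, q^n = 65536, Hamming bound = 3855, |C| = 1214 ≤ bound (satisfied).

Step 1: Compute V_q(n, t) = Σ_{j=0}^1 C(n, j) (q−1)^j.
  j = 0: C(16,0)·(1)^0 = 1·1 = 1.
  j = 1: C(16,1)·(1)^1 = 16·1 = 16.
  V_q(n, t) = 1 + 16 = 17.
Step 2: q^n = 2^16 = 65536.
Step 3: Hamming bound ⌊q^n / V_q(n,t)⌋ = ⌊65536/17⌋ = 3855.
Step 4: Compare |C| = 1214 to 3855: satisfied.
The claimed |C| lies below the Hamming bound.


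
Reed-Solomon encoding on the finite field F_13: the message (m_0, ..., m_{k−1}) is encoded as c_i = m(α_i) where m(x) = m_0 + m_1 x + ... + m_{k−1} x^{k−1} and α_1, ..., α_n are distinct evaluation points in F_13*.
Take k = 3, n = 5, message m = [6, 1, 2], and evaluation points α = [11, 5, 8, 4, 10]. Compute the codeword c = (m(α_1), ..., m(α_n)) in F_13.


c = [12, 9, 12, 3, 8]

Message polynomial: m(x) = 6 + 1·x + 2·x^2 (mod 13).
For each evaluation point α_i, compute m(α_i) mod 13:
  α_1 = 11: Horner steps 2 → 10 → 12, so m(11) = 12.
  α_2 = 5: Horner steps 2 → 11 → 9, so m(5) = 9.
  α_3 = 8: Horner steps 2 → 4 → 12, so m(8) = 12.
  α_4 = 4: Horner steps 2 → 9 → 3, so m(4) = 3.
  α_5 = 10: Horner steps 2 → 8 → 8, so m(10) = 8.
Codeword c = [12, 9, 12, 3, 8] ∈ F_13^5.


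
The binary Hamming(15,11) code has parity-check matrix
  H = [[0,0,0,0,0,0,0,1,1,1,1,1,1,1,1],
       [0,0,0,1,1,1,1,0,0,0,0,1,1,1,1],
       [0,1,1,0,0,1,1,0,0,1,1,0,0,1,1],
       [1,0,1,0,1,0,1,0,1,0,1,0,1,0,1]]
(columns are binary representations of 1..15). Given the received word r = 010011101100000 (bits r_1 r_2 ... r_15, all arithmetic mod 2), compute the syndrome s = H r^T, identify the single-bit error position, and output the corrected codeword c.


s = (0, 1, 0, 1)^T, error position = 5, corrected codeword c = 010001101100000

Compute s = H r^T mod 2 one row at a time:
  s_1 = 0 + 1 + 1 + 0 + 0 + 0 + 0 + 0 = 2 ≡ 0 (mod 2).
  s_2 = 0 + 1 + 1 + 1 + 0 + 0 + 0 + 0 = 3 ≡ 1 (mod 2).
  s_3 = 1 + 0 + 1 + 1 + 1 + 0 + 0 + 0 = 4 ≡ 0 (mod 2).
  s_4 = 0 + 0 + 1 + 1 + 1 + 0 + 0 + 0 = 3 ≡ 1 (mod 2).
s = (0, 1, 0, 1)^T — this equals column 5 of H (binary 0101), so error is at position 5.
Correct: flip bit 5 of r = 010011101100000 to get c = 010001101100000.


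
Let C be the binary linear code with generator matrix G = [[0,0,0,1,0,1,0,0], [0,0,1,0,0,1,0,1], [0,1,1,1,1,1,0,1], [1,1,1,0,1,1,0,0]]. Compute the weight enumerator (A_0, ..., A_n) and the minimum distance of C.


Weight distribution: A_0 = 1, A_2 = 2, A_3 = 6, A_4 = 3, A_5 = 2, A_6 = 2. Minimum distance d = 2.

Enumerate all 2^4 = 16 messages m ∈ F_2^4.
For each, compute codeword c = mG in F_2^8, then tally its weight.
  m = 0000 → c = 00000000, weight = 0.
  m = 1000 → c = 00010100, weight = 2.
  m = 0100 → c = 00100101, weight = 3.
  m = 1100 → c = 00110001, weight = 3.
  m = 0010 → c = 01111101, weight = 6.
  m = 1010 → c = 01101001, weight = 4.
  m = 0110 → c = 01011000, weight = 3.
  m = 1110 → c = 01001100, weight = 3.
  m = 0001 → c = 11101100, weight = 5.
  m = 1001 → c = 11111000, weight = 5.
  m = 0101 → c = 11001001, weight = 4.
  m = 1101 → c = 11011101, weight = 6.
  m = 0011 → c = 10010001, weight = 3.
  m = 1011 → c = 10000101, weight = 3.
  m = 0111 → c = 10110100, weight = 4.
  m = 1111 → c = 10100000, weight = 2.
Tally weights:
  weight 0: 1 codewords.
  weight 2: 2 codewords.
  weight 3: 6 codewords.
  weight 4: 3 codewords.
  weight 5: 2 codewords.
  weight 6: 2 codewords.
Minimum distance d = smallest w > 0 with A_w > 0 = 2.
Sanity: Σ A_w = 16 = 2^4 = 16 ✓.


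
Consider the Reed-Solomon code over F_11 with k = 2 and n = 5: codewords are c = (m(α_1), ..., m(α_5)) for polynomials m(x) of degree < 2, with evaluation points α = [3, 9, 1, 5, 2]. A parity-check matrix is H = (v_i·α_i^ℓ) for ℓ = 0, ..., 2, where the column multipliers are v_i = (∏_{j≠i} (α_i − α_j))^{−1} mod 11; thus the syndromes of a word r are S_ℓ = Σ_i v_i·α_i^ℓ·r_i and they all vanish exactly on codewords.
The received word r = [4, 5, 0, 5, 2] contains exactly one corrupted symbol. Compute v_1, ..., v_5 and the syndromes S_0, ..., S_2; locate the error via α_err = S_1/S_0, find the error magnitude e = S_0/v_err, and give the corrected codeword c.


S = (10, 6, 8), error at position 4, error magnitude e = 8, c = [4, 5, 0, 8, 2].

Step 1: column multipliers v_i = (∏_{j≠i}(α_i − α_j))^{−1} mod 11.
  i = 1 (α = 3): (3−9)(3−1)(3−5)(3−2) = (−6)·2·(−2)·1 = 24 ≡ 2, so v_1 = 2^{−1} = 6 (mod 11).
  i = 2 (α = 9): (9−3)(9−1)(9−5)(9−2) = 6·8·4·7 = 1344 ≡ 2, so v_2 = 2^{−1} = 6 (mod 11).
  i = 3 (α = 1): (1−3)(1−9)(1−5)(1−2) = (−2)·(−8)·(−4)·(−1) = 64 ≡ 9, so v_3 = 9^{−1} = 5 (mod 11).
  i = 4 (α = 5): (5−3)(5−9)(5−1)(5−2) = 2·(−4)·4·3 = −96 ≡ 3, so v_4 = 3^{−1} = 4 (mod 11).
  i = 5 (α = 2): (2−3)(2−9)(2−1)(2−5) = (−1)·(−7)·1·(−3) = −21 ≡ 1, so v_5 = 1^{−1} = 1 (mod 11).
  v = [6, 6, 5, 4, 1].
Step 2: syndromes of r = [4, 5, 0, 5, 2] (all sums mod 11).
  S_0 = Σ v_i r_i = 6·4 + 6·5 + 5·0 + 4·5 + 1·2 = 76 ≡ 10.
  S_1 = Σ v_i α_i r_i = 6·3·4 + 6·9·5 + 5·1·0 + 4·5·5 + 1·2·2 = 446 ≡ 6.
  α_i^2 mod 11 = [9, 4, 1, 3, 4].
  S_2 = Σ v_i α_i^2 r_i = 6·9·4 + 6·4·5 + 5·1·0 + 4·3·5 + 1·4·2 = 404 ≡ 8.
  S = (10, 6, 8) ≠ 0, so r is not a codeword (an error is present).
Step 3: locate the error. For a single error e at position i, S_ℓ = v_i·e·α_i^ℓ, so α_err = S_1/S_0.
  S_0^{−1} = 10^{−1} = 10 (mod 11), so α_err = 6·10 = 60 ≡ 5 = α_4. Error position i = 4.
  Consistency check: S_2/S_1 = 8·2 = 16 ≡ 5 = α_err ✓ (single-error assumption holds).
Step 4: error magnitude e = S_0/v_4 = S_0·∏_{j≠4}(α_4 − α_j) = 10·3 = 30 ≡ 8 (mod 11).
Step 5: correct position 4: c_4 = r_4 − e = 5 − 8 ≡ 8 (mod 11). Hence c = [4, 5, 0, 8, 2].
  Check: interpolating c through the α_i gives m(x) = 9 + 2·x (degree < 2) with m(α_i) = c_i for every i, so c is indeed a codeword.


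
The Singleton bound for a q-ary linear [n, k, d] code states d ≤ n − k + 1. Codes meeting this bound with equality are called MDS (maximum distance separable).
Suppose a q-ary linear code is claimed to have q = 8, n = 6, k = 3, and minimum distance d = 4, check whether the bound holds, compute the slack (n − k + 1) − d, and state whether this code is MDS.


Singleton RHS = n − k + 1 = 4, slack = 0, bound satisfied, MDS.

Singleton bound: d ≤ n − k + 1.
Here n = 6, k = 3, so n − k + 1 = 4.
Given d = 4, check d ≤ 4: YES.
Slack = (n − k + 1) − d = 0.
The code is MDS (slack = 0).
Description: the claimed parameters are [6, 3, 4]_8; such a code would be MDS (meets Singleton bound).


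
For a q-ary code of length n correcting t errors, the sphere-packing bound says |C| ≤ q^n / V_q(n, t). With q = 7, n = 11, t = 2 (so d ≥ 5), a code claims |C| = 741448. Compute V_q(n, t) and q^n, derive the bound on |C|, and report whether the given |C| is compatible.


V_q(n, t) = 2047, q^n = 1977326743, Hamming bound = 965963, |C| = 741448 ≤ bound (satisfied).

Step 1: Compute V_q(n, t) = Σ_{j=0}^2 C(n, j) (q−1)^j.
  j = 0: C(11,0)·(6)^0 = 1·1 = 1.
  j = 1: C(11,1)·(6)^1 = 11·6 = 66.
  j = 2: C(11,2)·(6)^2 = 55·36 = 1980.
  V_q(n, t) = 1 + 66 + 1980 = 2047.
Step 2: q^n = 7^11 = 1977326743.
Step 3: Hamming bound ⌊q^n / V_q(n,t)⌋ = ⌊1977326743/2047⌋ = 965963.
Step 4: Compare |C| = 741448 to 965963: satisfied.
The claimed |C| lies below the Hamming bound.


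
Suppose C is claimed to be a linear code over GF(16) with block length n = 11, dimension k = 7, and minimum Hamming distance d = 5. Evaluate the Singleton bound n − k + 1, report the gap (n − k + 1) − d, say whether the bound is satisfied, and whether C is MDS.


Singleton RHS = n − k + 1 = 5, slack = 0, bound satisfied, MDS.

Singleton bound: d ≤ n − k + 1.
Here n = 11, k = 7, so n − k + 1 = 5.
Given d = 5, check d ≤ 5: YES.
Slack = (n − k + 1) − d = 0.
The code is MDS (slack = 0).
Description: the claimed parameters are [11, 7, 5]_16; such a code would be MDS (meets Singleton bound).


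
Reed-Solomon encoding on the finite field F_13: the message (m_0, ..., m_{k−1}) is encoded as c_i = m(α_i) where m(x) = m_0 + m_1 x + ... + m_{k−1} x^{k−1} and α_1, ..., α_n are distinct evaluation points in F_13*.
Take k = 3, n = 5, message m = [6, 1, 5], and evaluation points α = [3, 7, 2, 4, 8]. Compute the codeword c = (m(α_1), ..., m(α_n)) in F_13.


c = [2, 11, 2, 12, 9]

Message polynomial: m(x) = 6 + 1·x + 5·x^2 (mod 13).
For each evaluation point α_i, compute m(α_i) mod 13:
  α_1 = 3: Horner steps 5 → 3 → 2, so m(3) = 2.
  α_2 = 7: Horner steps 5 → 10 → 11, so m(7) = 11.
  α_3 = 2: Horner steps 5 → 11 → 2, so m(2) = 2.
  α_4 = 4: Horner steps 5 → 8 → 12, so m(4) = 12.
  α_5 = 8: Horner steps 5 → 2 → 9, so m(8) = 9.
Codeword c = [2, 11, 2, 12, 9] ∈ F_13^5.


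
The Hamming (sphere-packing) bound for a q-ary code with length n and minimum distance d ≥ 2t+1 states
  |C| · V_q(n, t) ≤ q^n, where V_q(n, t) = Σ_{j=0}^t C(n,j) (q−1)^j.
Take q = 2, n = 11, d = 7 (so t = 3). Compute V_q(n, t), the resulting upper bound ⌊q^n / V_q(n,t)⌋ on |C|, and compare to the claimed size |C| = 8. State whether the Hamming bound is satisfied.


V_q(n, t) = 232, q^n = 2048, Hamming bound = 8, |C| = 8 ≤ bound (satisfied).

Step 1: Compute V_q(n, t) = Σ_{j=0}^3 C(n, j) (q−1)^j.
  j = 0: C(11,0)·(1)^0 = 1·1 = 1.
  j = 1: C(11,1)·(1)^1 = 11·1 = 11.
  j = 2: C(11,2)·(1)^2 = 55·1 = 55.
  j = 3: C(11,3)·(1)^3 = 165·1 = 165.
  V_q(n, t) = 1 + 11 + 55 + 165 = 232.
Step 2: q^n = 2^11 = 2048.
Step 3: Hamming bound ⌊q^n / V_q(n,t)⌋ = ⌊2048/232⌋ = 8.
Step 4: Compare |C| = 8 to 8: satisfied.
The claimed |C| lies at the Hamming bound (tight).


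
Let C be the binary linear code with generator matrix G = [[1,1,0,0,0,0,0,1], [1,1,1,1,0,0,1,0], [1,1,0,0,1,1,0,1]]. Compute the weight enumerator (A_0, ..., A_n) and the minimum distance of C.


Weight distribution: A_0 = 1, A_2 = 1, A_3 = 1, A_4 = 1, A_5 = 2, A_6 = 1, A_7 = 1. Minimum distance d = 2.

Enumerate all 2^3 = 8 messages m ∈ F_2^3.
For each, compute codeword c = mG in F_2^8, then tally its weight.
  m = 000 → c = 00000000, weight = 0.
  m = 100 → c = 11000001, weight = 3.
  m = 010 → c = 11110010, weight = 5.
  m = 110 → c = 00110011, weight = 4.
  m = 001 → c = 11001101, weight = 5.
  m = 101 → c = 00001100, weight = 2.
  m = 011 → c = 00111111, weight = 6.
  m = 111 → c = 11111110, weight = 7.
Tally weights:
  weight 0: 1 codewords.
  weight 2: 1 codewords.
  weight 3: 1 codewords.
  weight 4: 1 codewords.
  weight 5: 2 codewords.
  weight 6: 1 codewords.
  weight 7: 1 codewords.
Minimum distance d = smallest w > 0 with A_w > 0 = 2.
Sanity: Σ A_w = 8 = 2^3 = 8 ✓.


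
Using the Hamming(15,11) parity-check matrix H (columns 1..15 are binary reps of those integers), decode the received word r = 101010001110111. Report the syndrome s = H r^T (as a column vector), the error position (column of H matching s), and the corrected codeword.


s = (0, 0, 1, 1)^T, error position = 3, corrected codeword c = 100010001110111

Compute s = H r^T mod 2 one row at a time:
  s_1 = 0 + 1 + 1 + 1 + 0 + 1 + 1 + 1 = 6 ≡ 0 (mod 2).
  s_2 = 0 + 1 + 0 + 0 + 0 + 1 + 1 + 1 = 4 ≡ 0 (mod 2).
  s_3 = 0 + 1 + 0 + 0 + 1 + 1 + 1 + 1 = 5 ≡ 1 (mod 2).
  s_4 = 1 + 1 + 1 + 0 + 1 + 1 + 1 + 1 = 7 ≡ 1 (mod 2).
s = (0, 0, 1, 1)^T — this equals column 3 of H (binary 0011), so error is at position 3.
Correct: flip bit 3 of r = 101010001110111 to get c = 100010001110111.


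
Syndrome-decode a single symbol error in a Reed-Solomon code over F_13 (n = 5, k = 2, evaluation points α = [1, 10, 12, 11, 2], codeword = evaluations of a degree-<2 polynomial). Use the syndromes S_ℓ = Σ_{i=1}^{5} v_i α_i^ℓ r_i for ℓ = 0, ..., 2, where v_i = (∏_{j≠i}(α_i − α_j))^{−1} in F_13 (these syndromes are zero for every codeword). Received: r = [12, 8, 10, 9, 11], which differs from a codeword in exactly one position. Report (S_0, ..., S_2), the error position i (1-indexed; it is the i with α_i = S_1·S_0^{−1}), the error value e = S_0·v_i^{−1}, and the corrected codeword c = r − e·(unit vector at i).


S = (3, 6, 12), error at position 5, error magnitude e = 11, c = [12, 8, 10, 9, 0].

Step 1: column multipliers v_i = (∏_{j≠i}(α_i − α_j))^{−1} mod 13.
  i = 1 (α = 1): (1−10)(1−12)(1−11)(1−2) = (−9)·(−11)·(−10)·(−1) = 990 ≡ 2, so v_1 = 2^{−1} = 7 (mod 13).
  i = 2 (α = 10): (10−1)(10−12)(10−11)(10−2) = 9·(−2)·(−1)·8 = 144 ≡ 1, so v_2 = 1^{−1} = 1 (mod 13).
  i = 3 (α = 12): (12−1)(12−10)(12−11)(12−2) = 11·2·1·10 = 220 ≡ 12, so v_3 = 12^{−1} = 12 (mod 13).
  i = 4 (α = 11): (11−1)(11−10)(11−12)(11−2) = 10·1·(−1)·9 = −90 ≡ 1, so v_4 = 1^{−1} = 1 (mod 13).
  i = 5 (α = 2): (2−1)(2−10)(2−12)(2−11) = 1·(−8)·(−10)·(−9) = −720 ≡ 8, so v_5 = 8^{−1} = 5 (mod 13).
  v = [7, 1, 12, 1, 5].
Step 2: syndromes of r = [12, 8, 10, 9, 11] (all sums mod 13).
  S_0 = Σ v_i r_i = 7·12 + 1·8 + 12·10 + 1·9 + 5·11 = 276 ≡ 3.
  S_1 = Σ v_i α_i r_i = 7·1·12 + 1·10·8 + 12·12·10 + 1·11·9 + 5·2·11 = 1813 ≡ 6.
  α_i^2 mod 13 = [1, 9, 1, 4, 4].
  S_2 = Σ v_i α_i^2 r_i = 7·1·12 + 1·9·8 + 12·1·10 + 1·4·9 + 5·4·11 = 532 ≡ 12.
  S = (3, 6, 12) ≠ 0, so r is not a codeword (an error is present).
Step 3: locate the error. For a single error e at position i, S_ℓ = v_i·e·α_i^ℓ, so α_err = S_1/S_0.
  S_0^{−1} = 3^{−1} = 9 (mod 13), so α_err = 6·9 = 54 ≡ 2 = α_5. Error position i = 5.
  Consistency check: S_2/S_1 = 12·11 = 132 ≡ 2 = α_err ✓ (single-error assumption holds).
Step 4: error magnitude e = S_0/v_5 = S_0·∏_{j≠5}(α_5 − α_j) = 3·8 = 24 ≡ 11 (mod 13).
Step 5: correct position 5: c_5 = r_5 − e = 11 − 11 ≡ 0 (mod 13). Hence c = [12, 8, 10, 9, 0].
  Check: interpolating c through the α_i gives m(x) = 11 + 1·x (degree < 2) with m(α_i) = c_i for every i, so c is indeed a codeword.


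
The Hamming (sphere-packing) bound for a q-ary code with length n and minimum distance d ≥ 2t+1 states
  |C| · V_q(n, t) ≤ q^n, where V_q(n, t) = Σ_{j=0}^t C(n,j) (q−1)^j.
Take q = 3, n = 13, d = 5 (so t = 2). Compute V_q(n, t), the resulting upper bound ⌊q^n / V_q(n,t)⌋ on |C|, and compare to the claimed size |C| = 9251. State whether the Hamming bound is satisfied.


V_q(n, t) = 339, q^n = 1594323, Hamming bound = 4703, |C| = 9251 > bound (violated).

Step 1: Compute V_q(n, t) = Σ_{j=0}^2 C(n, j) (q−1)^j.
  j = 0: C(13,0)·(2)^0 = 1·1 = 1.
  j = 1: C(13,1)·(2)^1 = 13·2 = 26.
  j = 2: C(13,2)·(2)^2 = 78·4 = 312.
  V_q(n, t) = 1 + 26 + 312 = 339.
Step 2: q^n = 3^13 = 1594323.
Step 3: Hamming bound ⌊q^n / V_q(n,t)⌋ = ⌊1594323/339⌋ = 4703.
Step 4: Compare |C| = 9251 to 4703: violated.
The claimed |C| lies above the Hamming bound, so no 3-ary code of length 13 with d ≥ 5 can have 9251 codewords.


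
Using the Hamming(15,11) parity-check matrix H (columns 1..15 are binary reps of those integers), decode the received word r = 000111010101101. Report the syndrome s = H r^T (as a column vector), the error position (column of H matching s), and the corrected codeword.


s = (1, 0, 1, 1)^T, error position = 11, corrected codeword c = 000111010111101

Compute s = H r^T mod 2 one row at a time:
  s_1 = 1 + 0 + 1 + 0 + 1 + 1 + 0 + 1 = 5 ≡ 1 (mod 2).
  s_2 = 1 + 1 + 1 + 0 + 1 + 1 + 0 + 1 = 6 ≡ 0 (mod 2).
  s_3 = 0 + 0 + 1 + 0 + 1 + 0 + 0 + 1 = 3 ≡ 1 (mod 2).
  s_4 = 0 + 0 + 1 + 0 + 0 + 0 + 1 + 1 = 3 ≡ 1 (mod 2).
s = (1, 0, 1, 1)^T — this equals column 11 of H (binary 1011), so error is at position 11.
Correct: flip bit 11 of r = 000111010101101 to get c = 000111010111101.


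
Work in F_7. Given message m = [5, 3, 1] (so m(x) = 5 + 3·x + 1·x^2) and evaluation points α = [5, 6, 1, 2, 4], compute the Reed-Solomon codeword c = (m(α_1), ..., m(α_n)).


c = [3, 3, 2, 1, 5]

Message polynomial: m(x) = 5 + 3·x + 1·x^2 (mod 7).
For each evaluation point α_i, compute m(α_i) mod 7:
  α_1 = 5: Horner steps 1 → 1 → 3, so m(5) = 3.
  α_2 = 6: Horner steps 1 → 2 → 3, so m(6) = 3.
  α_3 = 1: Horner steps 1 → 4 → 2, so m(1) = 2.
  α_4 = 2: Horner steps 1 → 5 → 1, so m(2) = 1.
  α_5 = 4: Horner steps 1 → 0 → 5, so m(4) = 5.
Codeword c = [3, 3, 2, 1, 5] ∈ F_7^5.


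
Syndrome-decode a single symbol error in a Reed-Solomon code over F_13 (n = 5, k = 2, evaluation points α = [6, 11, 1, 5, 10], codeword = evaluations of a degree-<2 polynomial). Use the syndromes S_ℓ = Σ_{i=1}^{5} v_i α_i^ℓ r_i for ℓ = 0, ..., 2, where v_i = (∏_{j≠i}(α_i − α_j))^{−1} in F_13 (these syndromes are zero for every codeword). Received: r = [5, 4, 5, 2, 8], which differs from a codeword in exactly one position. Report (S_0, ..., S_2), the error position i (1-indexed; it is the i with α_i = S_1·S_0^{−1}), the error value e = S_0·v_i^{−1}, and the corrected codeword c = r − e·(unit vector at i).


S = (8, 9, 2), error at position 1, error magnitude e = 7, c = [11, 4, 5, 2, 8].

Step 1: column multipliers v_i = (∏_{j≠i}(α_i − α_j))^{−1} mod 13.
  i = 1 (α = 6): (6−11)(6−1)(6−5)(6−10) = (−5)·5·1·(−4) = 100 ≡ 9, so v_1 = 9^{−1} = 3 (mod 13).
  i = 2 (α = 11): (11−6)(11−1)(11−5)(11−10) = 5·10·6·1 = 300 ≡ 1, so v_2 = 1^{−1} = 1 (mod 13).
  i = 3 (α = 1): (1−6)(1−11)(1−5)(1−10) = (−5)·(−10)·(−4)·(−9) = 1800 ≡ 6, so v_3 = 6^{−1} = 11 (mod 13).
  i = 4 (α = 5): (5−6)(5−11)(5−1)(5−10) = (−1)·(−6)·4·(−5) = −120 ≡ 10, so v_4 = 10^{−1} = 4 (mod 13).
  i = 5 (α = 10): (10−6)(10−11)(10−1)(10−5) = 4·(−1)·9·5 = −180 ≡ 2, so v_5 = 2^{−1} = 7 (mod 13).
  v = [3, 1, 11, 4, 7].
Step 2: syndromes of r = [5, 4, 5, 2, 8] (all sums mod 13).
  S_0 = Σ v_i r_i = 3·5 + 1·4 + 11·5 + 4·2 + 7·8 = 138 ≡ 8.
  S_1 = Σ v_i α_i r_i = 3·6·5 + 1·11·4 + 11·1·5 + 4·5·2 + 7·10·8 = 789 ≡ 9.
  α_i^2 mod 13 = [10, 4, 1, 12, 9].
  S_2 = Σ v_i α_i^2 r_i = 3·10·5 + 1·4·4 + 11·1·5 + 4·12·2 + 7·9·8 = 821 ≡ 2.
  S = (8, 9, 2) ≠ 0, so r is not a codeword (an error is present).
Step 3: locate the error. For a single error e at position i, S_ℓ = v_i·e·α_i^ℓ, so α_err = S_1/S_0.
  S_0^{−1} = 8^{−1} = 5 (mod 13), so α_err = 9·5 = 45 ≡ 6 = α_1. Error position i = 1.
  Consistency check: S_2/S_1 = 2·3 = 6 ≡ 6 = α_err ✓ (single-error assumption holds).
Step 4: error magnitude e = S_0/v_1 = S_0·∏_{j≠1}(α_1 − α_j) = 8·9 = 72 ≡ 7 (mod 13).
Step 5: correct position 1: c_1 = r_1 − e = 5 − 7 ≡ 11 (mod 13). Hence c = [11, 4, 5, 2, 8].
  Check: interpolating c through the α_i gives m(x) = 9 + 9·x (degree < 2) with m(α_i) = c_i for every i, so c is indeed a codeword.


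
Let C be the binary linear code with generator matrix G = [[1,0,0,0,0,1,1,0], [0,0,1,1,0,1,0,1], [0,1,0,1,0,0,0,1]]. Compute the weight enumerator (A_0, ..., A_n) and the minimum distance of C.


Weight distribution: A_0 = 1, A_3 = 3, A_4 = 2, A_5 = 1, A_6 = 1. Minimum distance d = 3.

Enumerate all 2^3 = 8 messages m ∈ F_2^3.
For each, compute codeword c = mG in F_2^8, then tally its weight.
  m = 000 → c = 00000000, weight = 0.
  m = 100 → c = 10000110, weight = 3.
  m = 010 → c = 00110101, weight = 4.
  m = 110 → c = 10110011, weight = 5.
  m = 001 → c = 01010001, weight = 3.
  m = 101 → c = 11010111, weight = 6.
  m = 011 → c = 01100100, weight = 3.
  m = 111 → c = 11100010, weight = 4.
Tally weights:
  weight 0: 1 codewords.
  weight 3: 3 codewords.
  weight 4: 2 codewords.
  weight 5: 1 codewords.
  weight 6: 1 codewords.
Minimum distance d = smallest w > 0 with A_w > 0 = 3.
Sanity: Σ A_w = 8 = 2^3 = 8 ✓.


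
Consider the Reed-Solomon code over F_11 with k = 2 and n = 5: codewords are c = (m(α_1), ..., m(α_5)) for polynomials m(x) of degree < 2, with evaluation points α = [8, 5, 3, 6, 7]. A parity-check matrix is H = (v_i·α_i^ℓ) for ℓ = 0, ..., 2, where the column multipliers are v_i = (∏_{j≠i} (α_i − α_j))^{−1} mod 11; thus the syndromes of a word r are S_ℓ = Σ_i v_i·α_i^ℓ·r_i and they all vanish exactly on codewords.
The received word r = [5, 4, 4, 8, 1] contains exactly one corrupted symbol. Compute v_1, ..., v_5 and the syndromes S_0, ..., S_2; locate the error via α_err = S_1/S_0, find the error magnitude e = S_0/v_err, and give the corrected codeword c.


S = (3, 9, 5), error at position 3, error magnitude e = 8, c = [5, 4, 7, 8, 1].

Step 1: column multipliers v_i = (∏_{j≠i}(α_i − α_j))^{−1} mod 11.
  i = 1 (α = 8): (8−5)(8−3)(8−6)(8−7) = 3·5·2·1 = 30 ≡ 8, so v_1 = 8^{−1} = 7 (mod 11).
  i = 2 (α = 5): (5−8)(5−3)(5−6)(5−7) = (−3)·2·(−1)·(−2) = −12 ≡ 10, so v_2 = 10^{−1} = 10 (mod 11).
  i = 3 (α = 3): (3−8)(3−5)(3−6)(3−7) = (−5)·(−2)·(−3)·(−4) = 120 ≡ 10, so v_3 = 10^{−1} = 10 (mod 11).
  i = 4 (α = 6): (6−8)(6−5)(6−3)(6−7) = (−2)·1·3·(−1) = 6 ≡ 6, so v_4 = 6^{−1} = 2 (mod 11).
  i = 5 (α = 7): (7−8)(7−5)(7−3)(7−6) = (−1)·2·4·1 = −8 ≡ 3, so v_5 = 3^{−1} = 4 (mod 11).
  v = [7, 10, 10, 2, 4].
Step 2: syndromes of r = [5, 4, 4, 8, 1] (all sums mod 11).
  S_0 = Σ v_i r_i = 7·5 + 10·4 + 10·4 + 2·8 + 4·1 = 135 ≡ 3.
  S_1 = Σ v_i α_i r_i = 7·8·5 + 10·5·4 + 10·3·4 + 2·6·8 + 4·7·1 = 724 ≡ 9.
  α_i^2 mod 11 = [9, 3, 9, 3, 5].
  S_2 = Σ v_i α_i^2 r_i = 7·9·5 + 10·3·4 + 10·9·4 + 2·3·8 + 4·5·1 = 863 ≡ 5.
  S = (3, 9, 5) ≠ 0, so r is not a codeword (an error is present).
Step 3: locate the error. For a single error e at position i, S_ℓ = v_i·e·α_i^ℓ, so α_err = S_1/S_0.
  S_0^{−1} = 3^{−1} = 4 (mod 11), so α_err = 9·4 = 36 ≡ 3 = α_3. Error position i = 3.
  Consistency check: S_2/S_1 = 5·5 = 25 ≡ 3 = α_err ✓ (single-error assumption holds).
Step 4: error magnitude e = S_0/v_3 = S_0·∏_{j≠3}(α_3 − α_j) = 3·10 = 30 ≡ 8 (mod 11).
Step 5: correct position 3: c_3 = r_3 − e = 4 − 8 ≡ 7 (mod 11). Hence c = [5, 4, 7, 8, 1].
  Check: interpolating c through the α_i gives m(x) = 6 + 4·x (degree < 2) with m(α_i) = c_i for every i, so c is indeed a codeword.


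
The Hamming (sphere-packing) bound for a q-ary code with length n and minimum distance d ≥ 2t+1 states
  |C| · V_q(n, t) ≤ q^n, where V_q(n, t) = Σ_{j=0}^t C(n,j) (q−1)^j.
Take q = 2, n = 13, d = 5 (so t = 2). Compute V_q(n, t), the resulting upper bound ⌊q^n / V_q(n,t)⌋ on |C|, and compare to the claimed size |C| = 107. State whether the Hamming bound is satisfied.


V_q(n, t) = 92, q^n = 8192, Hamming bound = 89, |C| = 107 > bound (violated).

Step 1: Compute V_q(n, t) = Σ_{j=0}^2 C(n, j) (q−1)^j.
  j = 0: C(13,0)·(1)^0 = 1·1 = 1.
  j = 1: C(13,1)·(1)^1 = 13·1 = 13.
  j = 2: C(13,2)·(1)^2 = 78·1 = 78.
  V_q(n, t) = 1 + 13 + 78 = 92.
Step 2: q^n = 2^13 = 8192.
Step 3: Hamming bound ⌊q^n / V_q(n,t)⌋ = ⌊8192/92⌋ = 89.
Step 4: Compare |C| = 107 to 89: violated.
The claimed |C| lies above the Hamming bound, so no 2-ary code of length 13 with d ≥ 5 can have 107 codewords.


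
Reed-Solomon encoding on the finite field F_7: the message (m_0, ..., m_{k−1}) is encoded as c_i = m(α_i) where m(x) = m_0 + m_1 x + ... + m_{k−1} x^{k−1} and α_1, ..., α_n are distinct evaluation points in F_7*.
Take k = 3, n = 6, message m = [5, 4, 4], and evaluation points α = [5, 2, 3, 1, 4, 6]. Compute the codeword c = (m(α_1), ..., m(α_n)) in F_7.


c = [6, 1, 4, 6, 1, 5]

Message polynomial: m(x) = 5 + 4·x + 4·x^2 (mod 7).
For each evaluation point α_i, compute m(α_i) mod 7:
  α_1 = 5: Horner steps 4 → 3 → 6, so m(5) = 6.
  α_2 = 2: Horner steps 4 → 5 → 1, so m(2) = 1.
  α_3 = 3: Horner steps 4 → 2 → 4, so m(3) = 4.
  α_4 = 1: Horner steps 4 → 1 → 6, so m(1) = 6.
  α_5 = 4: Horner steps 4 → 6 → 1, so m(4) = 1.
  α_6 = 6: Horner steps 4 → 0 → 5, so m(6) = 5.
Codeword c = [6, 1, 4, 6, 1, 5] ∈ F_7^6.


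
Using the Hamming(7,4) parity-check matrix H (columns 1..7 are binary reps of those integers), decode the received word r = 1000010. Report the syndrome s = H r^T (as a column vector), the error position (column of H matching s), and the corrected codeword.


s = (1, 1, 1)^T, error position = 7, corrected codeword c = 1000011

Compute s = H r^T mod 2 one row at a time:
  s_1 = 0 + 0 + 1 + 0 = 1 ≡ 1 (mod 2).
  s_2 = 0 + 0 + 1 + 0 = 1 ≡ 1 (mod 2).
  s_3 = 1 + 0 + 0 + 0 = 1 ≡ 1 (mod 2).
s = (1, 1, 1)^T — this equals column 7 of H (binary 111), so error is at position 7.
Correct: flip bit 7 of r = 1000010 to get c = 1000011.


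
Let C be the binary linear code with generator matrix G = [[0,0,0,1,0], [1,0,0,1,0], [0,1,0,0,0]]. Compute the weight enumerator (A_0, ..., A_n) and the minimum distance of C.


Weight distribution: A_0 = 1, A_1 = 3, A_2 = 3, A_3 = 1. Minimum distance d = 1.

Enumerate all 2^3 = 8 messages m ∈ F_2^3.
For each, compute codeword c = mG in F_2^5, then tally its weight.
  m = 000 → c = 00000, weight = 0.
  m = 100 → c = 00010, weight = 1.
  m = 010 → c = 10010, weight = 2.
  m = 110 → c = 10000, weight = 1.
  m = 001 → c = 01000, weight = 1.
  m = 101 → c = 01010, weight = 2.
  m = 011 → c = 11010, weight = 3.
  m = 111 → c = 11000, weight = 2.
Tally weights:
  weight 0: 1 codewords.
  weight 1: 3 codewords.
  weight 2: 3 codewords.
  weight 3: 1 codewords.
Minimum distance d = smallest w > 0 with A_w > 0 = 1.
Sanity: Σ A_w = 8 = 2^3 = 8 ✓.


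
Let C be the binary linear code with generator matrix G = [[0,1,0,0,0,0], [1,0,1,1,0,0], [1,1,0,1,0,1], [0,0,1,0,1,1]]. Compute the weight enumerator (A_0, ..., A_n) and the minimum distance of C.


Weight distribution: A_0 = 1, A_1 = 2, A_2 = 2, A_3 = 4, A_4 = 5, A_5 = 2. Minimum distance d = 1.

Enumerate all 2^4 = 16 messages m ∈ F_2^4.
For each, compute codeword c = mG in F_2^6, then tally its weight.
  m = 0000 → c = 000000, weight = 0.
  m = 1000 → c = 010000, weight = 1.
  m = 0100 → c = 101100, weight = 3.
  m = 1100 → c = 111100, weight = 4.
  m = 0010 → c = 110101, weight = 4.
  m = 1010 → c = 100101, weight = 3.
  m = 0110 → c = 011001, weight = 3.
  m = 1110 → c = 001001, weight = 2.
  m = 0001 → c = 001011, weight = 3.
  m = 1001 → c = 011011, weight = 4.
  m = 0101 → c = 100111, weight = 4.
  m = 1101 → c = 110111, weight = 5.
  m = 0011 → c = 111110, weight = 5.
  m = 1011 → c = 101110, weight = 4.
  m = 0111 → c = 010010, weight = 2.
  m = 1111 → c = 000010, weight = 1.
Tally weights:
  weight 0: 1 codewords.
  weight 1: 2 codewords.
  weight 2: 2 codewords.
  weight 3: 4 codewords.
  weight 4: 5 codewords.
  weight 5: 2 codewords.
Minimum distance d = smallest w > 0 with A_w > 0 = 1.
Sanity: Σ A_w = 16 = 2^4 = 16 ✓.


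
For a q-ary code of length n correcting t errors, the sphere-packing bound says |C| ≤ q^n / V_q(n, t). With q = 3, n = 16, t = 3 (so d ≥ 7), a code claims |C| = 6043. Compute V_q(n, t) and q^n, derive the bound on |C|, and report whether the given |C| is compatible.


V_q(n, t) = 4993, q^n = 43046721, Hamming bound = 8621, |C| = 6043 ≤ bound (satisfied).

Step 1: Compute V_q(n, t) = Σ_{j=0}^3 C(n, j) (q−1)^j.
  j = 0: C(16,0)·(2)^0 = 1·1 = 1.
  j = 1: C(16,1)·(2)^1 = 16·2 = 32.
  j = 2: C(16,2)·(2)^2 = 120·4 = 480.
  j = 3: C(16,3)·(2)^3 = 560·8 = 4480.
  V_q(n, t) = 1 + 32 + 480 + 4480 = 4993.
Step 2: q^n = 3^16 = 43046721.
Step 3: Hamming bound ⌊q^n / V_q(n,t)⌋ = ⌊43046721/4993⌋ = 8621.
Step 4: Compare |C| = 6043 to 8621: satisfied.
The claimed |C| lies below the Hamming bound.


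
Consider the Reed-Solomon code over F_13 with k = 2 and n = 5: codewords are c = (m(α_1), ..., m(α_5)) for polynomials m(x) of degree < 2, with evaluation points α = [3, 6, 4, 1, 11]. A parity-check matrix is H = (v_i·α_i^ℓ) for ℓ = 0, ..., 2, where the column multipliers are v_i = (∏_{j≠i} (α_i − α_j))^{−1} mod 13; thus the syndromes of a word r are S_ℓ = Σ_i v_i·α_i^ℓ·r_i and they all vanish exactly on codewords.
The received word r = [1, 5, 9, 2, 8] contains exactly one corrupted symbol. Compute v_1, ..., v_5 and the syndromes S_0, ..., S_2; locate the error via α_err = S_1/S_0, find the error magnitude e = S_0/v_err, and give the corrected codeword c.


S = (4, 12, 10), error at position 1, error magnitude e = 3, c = [11, 5, 9, 2, 8].

Step 1: column multipliers v_i = (∏_{j≠i}(α_i − α_j))^{−1} mod 13.
  i = 1 (α = 3): (3−6)(3−4)(3−1)(3−11) = (−3)·(−1)·2·(−8) = −48 ≡ 4, so v_1 = 4^{−1} = 10 (mod 13).
  i = 2 (α = 6): (6−3)(6−4)(6−1)(6−11) = 3·2·5·(−5) = −150 ≡ 6, so v_2 = 6^{−1} = 11 (mod 13).
  i = 3 (α = 4): (4−3)(4−6)(4−1)(4−11) = 1·(−2)·3·(−7) = 42 ≡ 3, so v_3 = 3^{−1} = 9 (mod 13).
  i = 4 (α = 1): (1−3)(1−6)(1−4)(1−11) = (−2)·(−5)·(−3)·(−10) = 300 ≡ 1, so v_4 = 1^{−1} = 1 (mod 13).
  i = 5 (α = 11): (11−3)(11−6)(11−4)(11−1) = 8·5·7·10 = 2800 ≡ 5, so v_5 = 5^{−1} = 8 (mod 13).
  v = [10, 11, 9, 1, 8].
Step 2: syndromes of r = [1, 5, 9, 2, 8] (all sums mod 13).
  S_0 = Σ v_i r_i = 10·1 + 11·5 + 9·9 + 1·2 + 8·8 = 212 ≡ 4.
  S_1 = Σ v_i α_i r_i = 10·3·1 + 11·6·5 + 9·4·9 + 1·1·2 + 8·11·8 = 1390 ≡ 12.
  α_i^2 mod 13 = [9, 10, 3, 1, 4].
  S_2 = Σ v_i α_i^2 r_i = 10·9·1 + 11·10·5 + 9·3·9 + 1·1·2 + 8·4·8 = 1141 ≡ 10.
  S = (4, 12, 10) ≠ 0, so r is not a codeword (an error is present).
Step 3: locate the error. For a single error e at position i, S_ℓ = v_i·e·α_i^ℓ, so α_err = S_1/S_0.
  S_0^{−1} = 4^{−1} = 10 (mod 13), so α_err = 12·10 = 120 ≡ 3 = α_1. Error position i = 1.
  Consistency check: S_2/S_1 = 10·12 = 120 ≡ 3 = α_err ✓ (single-error assumption holds).
Step 4: error magnitude e = S_0/v_1 = S_0·∏_{j≠1}(α_1 − α_j) = 4·4 = 16 ≡ 3 (mod 13).
Step 5: correct position 1: c_1 = r_1 − e = 1 − 3 ≡ 11 (mod 13). Hence c = [11, 5, 9, 2, 8].
  Check: interpolating c through the α_i gives m(x) = 4 + 11·x (degree < 2) with m(α_i) = c_i for every i, so c is indeed a codeword.


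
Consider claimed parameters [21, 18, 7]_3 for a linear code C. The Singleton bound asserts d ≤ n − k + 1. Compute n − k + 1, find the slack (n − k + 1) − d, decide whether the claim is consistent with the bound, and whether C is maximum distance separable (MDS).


Singleton RHS = n − k + 1 = 4, slack = -3, bound violated (no such code; not MDS).

Singleton bound: d ≤ n − k + 1.
Here n = 21, k = 18, so n − k + 1 = 4.
Given d = 7, check d ≤ 4: NO.
Slack = (n − k + 1) − d = -3.
The slack is negative: d = 7 exceeds n − k + 1 = 4 by 3, so the Singleton bound is violated and no linear [21, 18, 7]_3 code can exist. In particular it is not MDS (MDS requires d = n − k + 1 exactly).
Description: the claimed parameters are [21, 18, 7]_3; such a code would be impossible (violates the Singleton bound).


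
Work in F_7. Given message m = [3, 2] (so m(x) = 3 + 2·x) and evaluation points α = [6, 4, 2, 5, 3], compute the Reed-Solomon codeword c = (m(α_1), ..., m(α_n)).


c = [1, 4, 0, 6, 2]

Message polynomial: m(x) = 3 + 2·x (mod 7).
For each evaluation point α_i, compute m(α_i) mod 7:
  α_1 = 6: Horner steps 2 → 1, so m(6) = 1.
  α_2 = 4: Horner steps 2 → 4, so m(4) = 4.
  α_3 = 2: Horner steps 2 → 0, so m(2) = 0.
  α_4 = 5: Horner steps 2 → 6, so m(5) = 6.
  α_5 = 3: Horner steps 2 → 2, so m(3) = 2.
Codeword c = [1, 4, 0, 6, 2] ∈ F_7^5.


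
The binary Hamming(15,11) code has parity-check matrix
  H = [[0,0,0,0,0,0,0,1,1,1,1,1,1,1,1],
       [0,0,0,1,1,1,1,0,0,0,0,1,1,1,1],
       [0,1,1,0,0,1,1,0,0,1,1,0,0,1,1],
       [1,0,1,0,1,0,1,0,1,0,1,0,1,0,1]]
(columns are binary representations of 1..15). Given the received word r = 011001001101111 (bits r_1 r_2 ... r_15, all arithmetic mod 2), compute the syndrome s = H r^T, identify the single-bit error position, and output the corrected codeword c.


s = (0, 1, 0, 0)^T, error position = 4, corrected codeword c = 011101001101111

Compute s = H r^T mod 2 one row at a time:
  s_1 = 0 + 1 + 1 + 0 + 1 + 1 + 1 + 1 = 6 ≡ 0 (mod 2).
  s_2 = 0 + 0 + 1 + 0 + 1 + 1 + 1 + 1 = 5 ≡ 1 (mod 2).
  s_3 = 1 + 1 + 1 + 0 + 1 + 0 + 1 + 1 = 6 ≡ 0 (mod 2).
  s_4 = 0 + 1 + 0 + 0 + 1 + 0 + 1 + 1 = 4 ≡ 0 (mod 2).
s = (0, 1, 0, 0)^T — this equals column 4 of H (binary 0100), so error is at position 4.
Correct: flip bit 4 of r = 011001001101111 to get c = 011101001101111.


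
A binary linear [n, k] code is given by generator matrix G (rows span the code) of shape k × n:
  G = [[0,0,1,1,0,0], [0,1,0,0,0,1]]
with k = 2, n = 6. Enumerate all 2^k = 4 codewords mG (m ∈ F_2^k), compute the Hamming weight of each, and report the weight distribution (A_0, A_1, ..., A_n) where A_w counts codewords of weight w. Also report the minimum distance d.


Weight distribution: A_0 = 1, A_2 = 2, A_4 = 1. Minimum distance d = 2.

Enumerate all 2^2 = 4 messages m ∈ F_2^2.
For each, compute codeword c = mG in F_2^6, then tally its weight.
  m = 00 → c = 000000, weight = 0.
  m = 10 → c = 001100, weight = 2.
  m = 01 → c = 010001, weight = 2.
  m = 11 → c = 011101, weight = 4.
Tally weights:
  weight 0: 1 codewords.
  weight 2: 2 codewords.
  weight 4: 1 codewords.
Minimum distance d = smallest w > 0 with A_w > 0 = 2.
Sanity: Σ A_w = 4 = 2^2 = 4 ✓.


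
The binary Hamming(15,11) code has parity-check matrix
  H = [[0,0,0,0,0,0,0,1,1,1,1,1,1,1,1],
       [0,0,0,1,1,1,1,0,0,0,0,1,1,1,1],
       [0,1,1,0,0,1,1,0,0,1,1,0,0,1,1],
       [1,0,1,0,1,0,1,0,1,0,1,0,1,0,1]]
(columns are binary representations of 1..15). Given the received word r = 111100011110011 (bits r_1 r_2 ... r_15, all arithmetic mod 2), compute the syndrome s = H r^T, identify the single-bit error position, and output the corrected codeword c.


s = (0, 1, 0, 1)^T, error position = 5, corrected codeword c = 111110011110011

Compute s = H r^T mod 2 one row at a time:
  s_1 = 1 + 1 + 1 + 1 + 0 + 0 + 1 + 1 = 6 ≡ 0 (mod 2).
  s_2 = 1 + 0 + 0 + 0 + 0 + 0 + 1 + 1 = 3 ≡ 1 (mod 2).
  s_3 = 1 + 1 + 0 + 0 + 1 + 1 + 1 + 1 = 6 ≡ 0 (mod 2).
  s_4 = 1 + 1 + 0 + 0 + 1 + 1 + 0 + 1 = 5 ≡ 1 (mod 2).
s = (0, 1, 0, 1)^T — this equals column 5 of H (binary 0101), so error is at position 5.
Correct: flip bit 5 of r = 111100011110011 to get c = 111110011110011.
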